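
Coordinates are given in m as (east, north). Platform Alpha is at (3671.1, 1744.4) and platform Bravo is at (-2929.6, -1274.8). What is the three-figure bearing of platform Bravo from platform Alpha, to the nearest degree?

245°

Δeast = -2929.6 − 3671.1 = -6600.70; Δnorth = -1274.8 − 1744.4 = -3019.20.
Bearing = atan2(Δeast, Δnorth) mod 360° = 245.42° ≈ 245°.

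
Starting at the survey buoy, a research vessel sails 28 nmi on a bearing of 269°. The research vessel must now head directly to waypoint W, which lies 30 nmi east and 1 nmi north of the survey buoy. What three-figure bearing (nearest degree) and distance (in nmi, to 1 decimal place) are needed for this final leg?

089°, 58.0 nmi

Leg 1 (269°, 28 nmi): east 28 sin 269° = -28.00, north 28 cos 269° = -0.49
Current position: (-28.00, -0.49). Target: (30, 1). Remaining: Δeast = 58.00, Δnorth = 1.49.
Bearing = atan2(58.00, 1.49) mod 360° = 88.53°; distance = √((58.00)² + (1.49)²) = 58.015 nmi.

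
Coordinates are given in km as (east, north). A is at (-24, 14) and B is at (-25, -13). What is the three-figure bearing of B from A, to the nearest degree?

182°

Δeast = -25 − -24 = -1.00; Δnorth = -13 − 14 = -27.00.
Bearing = atan2(Δeast, Δnorth) mod 360° = 182.12° ≈ 182°.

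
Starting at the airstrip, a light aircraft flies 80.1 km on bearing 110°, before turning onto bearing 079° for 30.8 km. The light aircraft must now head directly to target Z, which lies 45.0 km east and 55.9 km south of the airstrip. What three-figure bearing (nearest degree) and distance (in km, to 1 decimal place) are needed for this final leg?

240°, 69.6 km

Leg 1 (110°, 80.1 km): east 80.1 sin 110° = 75.27, north 80.1 cos 110° = -27.40
Leg 2 (079°, 30.8 km): east 30.8 sin 79° = 30.23, north 30.8 cos 79° = 5.88
Current position: (105.50, -21.52). Target: (45.0, -55.9). Remaining: Δeast = -60.50, Δnorth = -34.38.
Bearing = atan2(-60.50, -34.38) mod 360° = 240.39°; distance = √((-60.50)² + (-34.38)²) = 69.590 km.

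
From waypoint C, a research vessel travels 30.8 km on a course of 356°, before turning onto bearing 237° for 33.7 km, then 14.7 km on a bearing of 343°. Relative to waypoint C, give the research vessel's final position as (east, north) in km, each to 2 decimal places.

Leg 1 (356°, 30.8 km): east 30.8 sin 356° = -2.15, north 30.8 cos 356° = 30.72
Leg 2 (237°, 33.7 km): east 33.7 sin 237° = -28.26, north 33.7 cos 237° = -18.35
Leg 3 (343°, 14.7 km): east 14.7 sin 343° = -4.30, north 14.7 cos 343° = 14.06
Summing: -34.71 km east, 26.43 km north → (-34.71, 26.43).

(-34.71, 26.43)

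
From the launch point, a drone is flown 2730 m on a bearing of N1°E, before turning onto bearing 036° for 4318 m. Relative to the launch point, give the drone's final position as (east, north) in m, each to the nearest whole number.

(2586, 6223)

Leg 1 (N1°E, 2730 m): east 2730 sin 1° = 47.65, north 2730 cos 1° = 2729.58
Leg 2 (036°, 4318 m): east 4318 sin 36° = 2538.06, north 4318 cos 36° = 3493.34
Summing: 2585.70 m east, 6222.92 m north → (2586, 6223).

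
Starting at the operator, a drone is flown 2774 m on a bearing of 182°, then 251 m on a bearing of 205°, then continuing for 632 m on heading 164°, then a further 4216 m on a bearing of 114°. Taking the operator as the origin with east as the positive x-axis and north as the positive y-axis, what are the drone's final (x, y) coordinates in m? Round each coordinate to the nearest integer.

Leg 1 (182°, 2774 m): east 2774 sin 182° = -96.81, north 2774 cos 182° = -2772.31
Leg 2 (205°, 251 m): east 251 sin 205° = -106.08, north 251 cos 205° = -227.48
Leg 3 (164°, 632 m): east 632 sin 164° = 174.20, north 632 cos 164° = -607.52
Leg 4 (114°, 4216 m): east 4216 sin 114° = 3851.51, north 4216 cos 114° = -1714.80
Summing: 3822.82 m east, -5322.11 m north → (3823, -5322).

(3823, -5322)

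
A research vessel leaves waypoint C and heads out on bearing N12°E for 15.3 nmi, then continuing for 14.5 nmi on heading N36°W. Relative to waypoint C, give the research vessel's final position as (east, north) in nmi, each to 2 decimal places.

Leg 1 (N12°E, 15.3 nmi): east 15.3 sin 12° = 3.18, north 15.3 cos 12° = 14.97
Leg 2 (N36°W, 14.5 nmi): east 14.5 sin 324° = -8.52, north 14.5 cos 324° = 11.73
Summing: -5.34 nmi east, 26.70 nmi north → (-5.34, 26.70).

(-5.34, 26.70)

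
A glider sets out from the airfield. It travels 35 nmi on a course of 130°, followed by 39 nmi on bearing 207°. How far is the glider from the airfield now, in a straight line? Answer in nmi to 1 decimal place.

Leg 1 (130°, 35 nmi): east 35 sin 130° = 26.81, north 35 cos 130° = -22.50
Leg 2 (207°, 39 nmi): east 39 sin 207° = -17.71, north 39 cos 207° = -34.75
Net: 9.11 east, -57.25 north. Distance = √((9.11)² + (-57.25)²) = 57.967 nmi.

58.0 nmi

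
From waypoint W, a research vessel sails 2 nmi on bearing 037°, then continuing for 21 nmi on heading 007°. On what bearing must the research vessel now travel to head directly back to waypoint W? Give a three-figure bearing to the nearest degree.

190°

Leg 1 (037°, 2 nmi): east 2 sin 37° = 1.20, north 2 cos 37° = 1.60
Leg 2 (007°, 21 nmi): east 21 sin 7° = 2.56, north 21 cos 7° = 20.84
Net displacement: 3.76 east, 22.44 north. Direction back to start is (-3.76, -22.44): bearing = atan2(-3.76, -22.44) mod 360° = 189.52° ≈ 190°.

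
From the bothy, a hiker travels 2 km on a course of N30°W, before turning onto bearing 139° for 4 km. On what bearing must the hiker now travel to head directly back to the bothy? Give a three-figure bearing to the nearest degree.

Leg 1 (N30°W, 2 km): east 2 sin 330° = -1.00, north 2 cos 330° = 1.73
Leg 2 (139°, 4 km): east 4 sin 139° = 2.62, north 4 cos 139° = -3.02
Net displacement: 1.62 east, -1.29 north. Direction back to start is (-1.62, 1.29): bearing = atan2(-1.62, 1.29) mod 360° = 308.39° ≈ 308°.

308°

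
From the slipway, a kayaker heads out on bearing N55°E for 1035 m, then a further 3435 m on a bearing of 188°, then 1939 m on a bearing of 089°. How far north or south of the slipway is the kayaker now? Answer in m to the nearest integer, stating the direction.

Leg 1 (N55°E, 1035 m): east 1035 sin 55° = 847.82, north 1035 cos 55° = 593.65
Leg 2 (188°, 3435 m): east 3435 sin 188° = -478.06, north 3435 cos 188° = -3401.57
Leg 3 (089°, 1939 m): east 1939 sin 89° = 1938.70, north 1939 cos 89° = 33.84
Net north component: -2774.08 m.

2774 m south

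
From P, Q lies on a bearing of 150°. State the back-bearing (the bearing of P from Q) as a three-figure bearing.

330°

Back-bearing = 150° + 180° = 330°.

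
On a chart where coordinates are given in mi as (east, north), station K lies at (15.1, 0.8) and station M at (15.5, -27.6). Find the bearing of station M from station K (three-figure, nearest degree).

Δeast = 15.5 − 15.1 = 0.40; Δnorth = -27.6 − 0.8 = -28.40.
Bearing = atan2(Δeast, Δnorth) mod 360° = 179.19° ≈ 179°.

179°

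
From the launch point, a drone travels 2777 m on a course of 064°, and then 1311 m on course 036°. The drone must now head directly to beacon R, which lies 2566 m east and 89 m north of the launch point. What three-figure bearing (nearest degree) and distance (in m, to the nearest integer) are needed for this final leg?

Leg 1 (064°, 2777 m): east 2777 sin 64° = 2495.95, north 2777 cos 64° = 1217.36
Leg 2 (036°, 1311 m): east 1311 sin 36° = 770.59, north 1311 cos 36° = 1060.62
Current position: (3266.54, 2277.98). Target: (2566, 89). Remaining: Δeast = -700.54, Δnorth = -2188.98.
Bearing = atan2(-700.54, -2188.98) mod 360° = 197.75°; distance = √((-700.54)² + (-2188.98)²) = 2298.342 m.

198°, 2298 m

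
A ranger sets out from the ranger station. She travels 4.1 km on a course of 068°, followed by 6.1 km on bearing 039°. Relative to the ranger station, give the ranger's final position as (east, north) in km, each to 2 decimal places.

(7.64, 6.28)

Leg 1 (068°, 4.1 km): east 4.1 sin 68° = 3.80, north 4.1 cos 68° = 1.54
Leg 2 (039°, 6.1 km): east 6.1 sin 39° = 3.84, north 6.1 cos 39° = 4.74
Summing: 7.64 km east, 6.28 km north → (7.64, 6.28).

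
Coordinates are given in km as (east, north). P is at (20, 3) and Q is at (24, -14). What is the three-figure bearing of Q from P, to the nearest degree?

Δeast = 24 − 20 = 4.00; Δnorth = -14 − 3 = -17.00.
Bearing = atan2(Δeast, Δnorth) mod 360° = 166.76° ≈ 167°.

167°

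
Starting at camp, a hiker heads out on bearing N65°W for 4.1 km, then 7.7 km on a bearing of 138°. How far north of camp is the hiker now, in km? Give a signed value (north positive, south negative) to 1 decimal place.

Leg 1 (N65°W, 4.1 km): east 4.1 sin 295° = -3.72, north 4.1 cos 295° = 1.73
Leg 2 (138°, 7.7 km): east 7.7 sin 138° = 5.15, north 7.7 cos 138° = -5.72
Net north component: -3.99 km.

-4.0 km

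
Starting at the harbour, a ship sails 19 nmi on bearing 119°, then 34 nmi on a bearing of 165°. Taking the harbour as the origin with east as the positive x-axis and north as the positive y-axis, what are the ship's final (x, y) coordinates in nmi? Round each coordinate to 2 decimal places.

(25.42, -42.05)

Leg 1 (119°, 19 nmi): east 19 sin 119° = 16.62, north 19 cos 119° = -9.21
Leg 2 (165°, 34 nmi): east 34 sin 165° = 8.80, north 34 cos 165° = -32.84
Summing: 25.42 nmi east, -42.05 nmi north → (25.42, -42.05).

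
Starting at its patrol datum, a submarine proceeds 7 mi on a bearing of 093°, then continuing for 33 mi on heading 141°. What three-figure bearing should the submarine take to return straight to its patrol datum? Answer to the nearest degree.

Leg 1 (093°, 7 mi): east 7 sin 93° = 6.99, north 7 cos 93° = -0.37
Leg 2 (141°, 33 mi): east 33 sin 141° = 20.77, north 33 cos 141° = -25.65
Net displacement: 27.76 east, -26.01 north. Direction back to start is (-27.76, 26.01): bearing = atan2(-27.76, 26.01) mod 360° = 313.14° ≈ 313°.

313°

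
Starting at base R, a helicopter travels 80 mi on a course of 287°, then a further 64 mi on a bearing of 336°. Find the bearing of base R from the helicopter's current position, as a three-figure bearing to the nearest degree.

Leg 1 (287°, 80 mi): east 80 sin 287° = -76.50, north 80 cos 287° = 23.39
Leg 2 (336°, 64 mi): east 64 sin 336° = -26.03, north 64 cos 336° = 58.47
Net displacement: -102.54 east, 81.86 north. Direction back to start is (102.54, -81.86): bearing = atan2(102.54, -81.86) mod 360° = 128.60° ≈ 129°.

129°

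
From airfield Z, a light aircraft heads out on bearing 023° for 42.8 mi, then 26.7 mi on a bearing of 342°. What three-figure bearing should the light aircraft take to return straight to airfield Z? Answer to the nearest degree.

Leg 1 (023°, 42.8 mi): east 42.8 sin 23° = 16.72, north 42.8 cos 23° = 39.40
Leg 2 (342°, 26.7 mi): east 26.7 sin 342° = -8.25, north 26.7 cos 342° = 25.39
Net displacement: 8.47 east, 64.79 north. Direction back to start is (-8.47, -64.79): bearing = atan2(-8.47, -64.79) mod 360° = 187.45° ≈ 187°.

187°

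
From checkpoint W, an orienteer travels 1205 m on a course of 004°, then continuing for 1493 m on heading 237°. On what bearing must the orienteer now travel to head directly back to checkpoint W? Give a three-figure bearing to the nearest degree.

108°

Leg 1 (004°, 1205 m): east 1205 sin 4° = 84.06, north 1205 cos 4° = 1202.06
Leg 2 (237°, 1493 m): east 1493 sin 237° = -1252.14, north 1493 cos 237° = -813.15
Net displacement: -1168.08 east, 388.92 north. Direction back to start is (1168.08, -388.92): bearing = atan2(1168.08, -388.92) mod 360° = 108.42° ≈ 108°.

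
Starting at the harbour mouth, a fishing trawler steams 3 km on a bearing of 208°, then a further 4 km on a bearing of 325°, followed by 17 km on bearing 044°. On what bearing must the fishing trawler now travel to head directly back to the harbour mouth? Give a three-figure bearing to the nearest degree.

Leg 1 (208°, 3 km): east 3 sin 208° = -1.41, north 3 cos 208° = -2.65
Leg 2 (325°, 4 km): east 4 sin 325° = -2.29, north 4 cos 325° = 3.28
Leg 3 (044°, 17 km): east 17 sin 44° = 11.81, north 17 cos 44° = 12.23
Net displacement: 8.11 east, 12.86 north. Direction back to start is (-8.11, -12.86): bearing = atan2(-8.11, -12.86) mod 360° = 212.23° ≈ 212°.

212°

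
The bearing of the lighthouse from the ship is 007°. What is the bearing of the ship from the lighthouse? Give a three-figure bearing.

187°

Back-bearing = 007° + 180° = 187°.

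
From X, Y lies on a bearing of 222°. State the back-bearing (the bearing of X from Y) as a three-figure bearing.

042°

Back-bearing = 222° − 180° = 042°.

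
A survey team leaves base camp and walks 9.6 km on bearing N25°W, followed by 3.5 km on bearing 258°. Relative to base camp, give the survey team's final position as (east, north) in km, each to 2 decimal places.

Leg 1 (N25°W, 9.6 km): east 9.6 sin 335° = -4.06, north 9.6 cos 335° = 8.70
Leg 2 (258°, 3.5 km): east 3.5 sin 258° = -3.42, north 3.5 cos 258° = -0.73
Summing: -7.48 km east, 7.97 km north → (-7.48, 7.97).

(-7.48, 7.97)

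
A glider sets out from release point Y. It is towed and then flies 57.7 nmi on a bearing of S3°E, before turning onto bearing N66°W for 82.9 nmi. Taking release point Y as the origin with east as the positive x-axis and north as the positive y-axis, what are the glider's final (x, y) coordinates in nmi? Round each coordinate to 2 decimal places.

Leg 1 (S3°E, 57.7 nmi): east 57.7 sin 177° = 3.02, north 57.7 cos 177° = -57.62
Leg 2 (N66°W, 82.9 nmi): east 82.9 sin 294° = -75.73, north 82.9 cos 294° = 33.72
Summing: -72.71 nmi east, -23.90 nmi north → (-72.71, -23.90).

(-72.71, -23.90)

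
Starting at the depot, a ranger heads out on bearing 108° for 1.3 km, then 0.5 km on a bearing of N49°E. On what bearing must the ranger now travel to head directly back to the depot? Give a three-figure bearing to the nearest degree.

Leg 1 (108°, 1.3 km): east 1.3 sin 108° = 1.24, north 1.3 cos 108° = -0.40
Leg 2 (N49°E, 0.5 km): east 0.5 sin 49° = 0.38, north 0.5 cos 49° = 0.33
Net displacement: 1.61 east, -0.07 north. Direction back to start is (-1.61, 0.07): bearing = atan2(-1.61, 0.07) mod 360° = 272.61° ≈ 273°.

273°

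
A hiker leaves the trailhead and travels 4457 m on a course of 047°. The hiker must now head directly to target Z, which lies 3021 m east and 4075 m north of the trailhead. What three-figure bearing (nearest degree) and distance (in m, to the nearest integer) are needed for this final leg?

347°, 1062 m

Leg 1 (047°, 4457 m): east 4457 sin 47° = 3259.64, north 4457 cos 47° = 3039.67
Current position: (3259.64, 3039.67). Target: (3021, 4075). Remaining: Δeast = -238.64, Δnorth = 1035.33.
Bearing = atan2(-238.64, 1035.33) mod 360° = 347.02°; distance = √((-238.64)² + (1035.33)²) = 1062.481 m.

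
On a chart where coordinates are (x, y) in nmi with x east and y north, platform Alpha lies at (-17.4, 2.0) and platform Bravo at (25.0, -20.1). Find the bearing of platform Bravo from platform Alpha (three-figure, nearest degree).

Δeast = 25.0 − -17.4 = 42.40; Δnorth = -20.1 − 2.0 = -22.10.
Bearing = atan2(Δeast, Δnorth) mod 360° = 117.53° ≈ 118°.

118°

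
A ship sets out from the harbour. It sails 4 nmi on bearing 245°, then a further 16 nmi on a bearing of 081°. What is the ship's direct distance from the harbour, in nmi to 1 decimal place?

12.2 nmi

Leg 1 (245°, 4 nmi): east 4 sin 245° = -3.63, north 4 cos 245° = -1.69
Leg 2 (081°, 16 nmi): east 16 sin 81° = 15.80, north 16 cos 81° = 2.50
Net: 12.18 east, 0.81 north. Distance = √((12.18)² + (0.81)²) = 12.205 nmi.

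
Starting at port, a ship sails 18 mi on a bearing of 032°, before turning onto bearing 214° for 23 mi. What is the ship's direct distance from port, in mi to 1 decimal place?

Leg 1 (032°, 18 mi): east 18 sin 32° = 9.54, north 18 cos 32° = 15.26
Leg 2 (214°, 23 mi): east 23 sin 214° = -12.86, north 23 cos 214° = -19.07
Net: -3.32 east, -3.80 north. Distance = √((-3.32)² + (-3.80)²) = 5.050 mi.

5.1 mi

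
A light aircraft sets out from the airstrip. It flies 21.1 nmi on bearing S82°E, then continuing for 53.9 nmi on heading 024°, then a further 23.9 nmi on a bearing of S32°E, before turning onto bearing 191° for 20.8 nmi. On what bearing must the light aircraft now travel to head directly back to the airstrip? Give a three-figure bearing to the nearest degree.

264°

Leg 1 (S82°E, 21.1 nmi): east 21.1 sin 98° = 20.89, north 21.1 cos 98° = -2.94
Leg 2 (024°, 53.9 nmi): east 53.9 sin 24° = 21.92, north 53.9 cos 24° = 49.24
Leg 3 (S32°E, 23.9 nmi): east 23.9 sin 148° = 12.67, north 23.9 cos 148° = -20.27
Leg 4 (191°, 20.8 nmi): east 20.8 sin 191° = -3.97, north 20.8 cos 191° = -20.42
Net displacement: 51.51 east, 5.62 north. Direction back to start is (-51.51, -5.62): bearing = atan2(-51.51, -5.62) mod 360° = 263.78° ≈ 264°.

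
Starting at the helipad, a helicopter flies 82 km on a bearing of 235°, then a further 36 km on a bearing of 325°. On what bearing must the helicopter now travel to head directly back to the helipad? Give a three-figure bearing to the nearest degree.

Leg 1 (235°, 82 km): east 82 sin 235° = -67.17, north 82 cos 235° = -47.03
Leg 2 (325°, 36 km): east 36 sin 325° = -20.65, north 36 cos 325° = 29.49
Net displacement: -87.82 east, -17.54 north. Direction back to start is (87.82, 17.54): bearing = atan2(87.82, 17.54) mod 360° = 78.70° ≈ 079°.

079°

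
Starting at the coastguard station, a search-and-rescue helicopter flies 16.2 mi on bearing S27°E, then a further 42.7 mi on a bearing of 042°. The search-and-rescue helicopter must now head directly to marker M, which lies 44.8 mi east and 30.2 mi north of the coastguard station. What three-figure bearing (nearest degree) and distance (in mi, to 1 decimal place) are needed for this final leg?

Leg 1 (S27°E, 16.2 mi): east 16.2 sin 153° = 7.35, north 16.2 cos 153° = -14.43
Leg 2 (042°, 42.7 mi): east 42.7 sin 42° = 28.57, north 42.7 cos 42° = 31.73
Current position: (35.93, 17.30). Target: (44.8, 30.2). Remaining: Δeast = 8.87, Δnorth = 12.90.
Bearing = atan2(8.87, 12.90) mod 360° = 34.52°; distance = √((8.87)² + (12.90)²) = 15.659 mi.

035°, 15.7 mi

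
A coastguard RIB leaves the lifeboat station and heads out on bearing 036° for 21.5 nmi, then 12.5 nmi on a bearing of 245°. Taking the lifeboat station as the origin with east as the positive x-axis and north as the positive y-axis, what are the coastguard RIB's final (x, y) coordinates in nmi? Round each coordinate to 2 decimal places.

(1.31, 12.11)

Leg 1 (036°, 21.5 nmi): east 21.5 sin 36° = 12.64, north 21.5 cos 36° = 17.39
Leg 2 (245°, 12.5 nmi): east 12.5 sin 245° = -11.33, north 12.5 cos 245° = -5.28
Summing: 1.31 nmi east, 12.11 nmi north → (1.31, 12.11).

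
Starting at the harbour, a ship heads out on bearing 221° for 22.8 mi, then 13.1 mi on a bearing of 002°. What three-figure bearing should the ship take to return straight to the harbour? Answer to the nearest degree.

074°

Leg 1 (221°, 22.8 mi): east 22.8 sin 221° = -14.96, north 22.8 cos 221° = -17.21
Leg 2 (002°, 13.1 mi): east 13.1 sin 2° = 0.46, north 13.1 cos 2° = 13.09
Net displacement: -14.50 east, -4.12 north. Direction back to start is (14.50, 4.12): bearing = atan2(14.50, 4.12) mod 360° = 74.16° ≈ 074°.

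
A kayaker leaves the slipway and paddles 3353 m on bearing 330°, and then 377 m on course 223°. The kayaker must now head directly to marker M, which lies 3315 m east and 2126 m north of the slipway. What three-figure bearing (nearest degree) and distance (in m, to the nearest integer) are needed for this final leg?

095°, 5273 m

Leg 1 (330°, 3353 m): east 3353 sin 330° = -1676.50, north 3353 cos 330° = 2903.78
Leg 2 (223°, 377 m): east 377 sin 223° = -257.11, north 377 cos 223° = -275.72
Current position: (-1933.61, 2628.06). Target: (3315, 2126). Remaining: Δeast = 5248.61, Δnorth = -502.06.
Bearing = atan2(5248.61, -502.06) mod 360° = 95.46°; distance = √((5248.61)² + (-502.06)²) = 5272.571 m.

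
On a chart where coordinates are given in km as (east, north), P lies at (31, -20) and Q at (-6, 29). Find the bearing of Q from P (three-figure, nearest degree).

Δeast = -6 − 31 = -37.00; Δnorth = 29 − -20 = 49.00.
Bearing = atan2(Δeast, Δnorth) mod 360° = 322.94° ≈ 323°.

323°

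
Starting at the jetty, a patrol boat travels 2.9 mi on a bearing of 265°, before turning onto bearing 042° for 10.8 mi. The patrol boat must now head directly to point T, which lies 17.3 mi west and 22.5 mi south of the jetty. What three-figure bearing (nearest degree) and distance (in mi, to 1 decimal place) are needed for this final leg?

Leg 1 (265°, 2.9 mi): east 2.9 sin 265° = -2.89, north 2.9 cos 265° = -0.25
Leg 2 (042°, 10.8 mi): east 10.8 sin 42° = 7.23, north 10.8 cos 42° = 8.03
Current position: (4.34, 7.77). Target: (-17.3, -22.5). Remaining: Δeast = -21.64, Δnorth = -30.27.
Bearing = atan2(-21.64, -30.27) mod 360° = 215.56°; distance = √((-21.64)² + (-30.27)²) = 37.211 mi.

216°, 37.2 mi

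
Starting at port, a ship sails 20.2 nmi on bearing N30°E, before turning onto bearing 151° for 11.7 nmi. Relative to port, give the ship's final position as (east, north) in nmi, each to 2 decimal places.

(15.77, 7.26)

Leg 1 (N30°E, 20.2 nmi): east 20.2 sin 30° = 10.10, north 20.2 cos 30° = 17.49
Leg 2 (151°, 11.7 nmi): east 11.7 sin 151° = 5.67, north 11.7 cos 151° = -10.23
Summing: 15.77 nmi east, 7.26 nmi north → (15.77, 7.26).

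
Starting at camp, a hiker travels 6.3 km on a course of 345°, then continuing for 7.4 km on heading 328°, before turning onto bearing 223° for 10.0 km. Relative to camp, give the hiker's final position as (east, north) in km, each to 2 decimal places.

Leg 1 (345°, 6.3 km): east 6.3 sin 345° = -1.63, north 6.3 cos 345° = 6.09
Leg 2 (328°, 7.4 km): east 7.4 sin 328° = -3.92, north 7.4 cos 328° = 6.28
Leg 3 (223°, 10.0 km): east 10.0 sin 223° = -6.82, north 10.0 cos 223° = -7.31
Summing: -12.37 km east, 5.05 km north → (-12.37, 5.05).

(-12.37, 5.05)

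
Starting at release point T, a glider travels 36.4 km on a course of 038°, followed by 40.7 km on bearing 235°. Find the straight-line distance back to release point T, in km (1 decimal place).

12.2 km

Leg 1 (038°, 36.4 km): east 36.4 sin 38° = 22.41, north 36.4 cos 38° = 28.68
Leg 2 (235°, 40.7 km): east 40.7 sin 235° = -33.34, north 40.7 cos 235° = -23.34
Net: -10.93 east, 5.34 north. Distance = √((-10.93)² + (5.34)²) = 12.164 km.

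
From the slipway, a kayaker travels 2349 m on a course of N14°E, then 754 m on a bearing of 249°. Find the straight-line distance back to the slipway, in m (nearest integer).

2014 m

Leg 1 (N14°E, 2349 m): east 2349 sin 14° = 568.27, north 2349 cos 14° = 2279.22
Leg 2 (249°, 754 m): east 754 sin 249° = -703.92, north 754 cos 249° = -270.21
Net: -135.65 east, 2009.02 north. Distance = √((-135.65)² + (2009.02)²) = 2013.589 m.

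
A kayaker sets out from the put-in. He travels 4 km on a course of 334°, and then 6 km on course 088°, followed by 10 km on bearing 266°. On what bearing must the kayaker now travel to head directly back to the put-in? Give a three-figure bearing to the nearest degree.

Leg 1 (334°, 4 km): east 4 sin 334° = -1.75, north 4 cos 334° = 3.60
Leg 2 (088°, 6 km): east 6 sin 88° = 6.00, north 6 cos 88° = 0.21
Leg 3 (266°, 10 km): east 10 sin 266° = -9.98, north 10 cos 266° = -0.70
Net displacement: -5.73 east, 3.11 north. Direction back to start is (5.73, -3.11): bearing = atan2(5.73, -3.11) mod 360° = 118.46° ≈ 118°.

118°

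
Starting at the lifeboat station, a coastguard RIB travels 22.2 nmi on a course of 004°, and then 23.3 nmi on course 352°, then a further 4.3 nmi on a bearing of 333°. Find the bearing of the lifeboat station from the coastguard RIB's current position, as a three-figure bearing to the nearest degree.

Leg 1 (004°, 22.2 nmi): east 22.2 sin 4° = 1.55, north 22.2 cos 4° = 22.15
Leg 2 (352°, 23.3 nmi): east 23.3 sin 352° = -3.24, north 23.3 cos 352° = 23.07
Leg 3 (333°, 4.3 nmi): east 4.3 sin 333° = -1.95, north 4.3 cos 333° = 3.83
Net displacement: -3.65 east, 49.05 north. Direction back to start is (3.65, -49.05): bearing = atan2(3.65, -49.05) mod 360° = 175.75° ≈ 176°.

176°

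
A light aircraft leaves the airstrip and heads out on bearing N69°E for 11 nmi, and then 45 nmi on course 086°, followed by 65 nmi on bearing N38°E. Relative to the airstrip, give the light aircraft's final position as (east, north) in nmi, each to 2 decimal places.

Leg 1 (N69°E, 11 nmi): east 11 sin 69° = 10.27, north 11 cos 69° = 3.94
Leg 2 (086°, 45 nmi): east 45 sin 86° = 44.89, north 45 cos 86° = 3.14
Leg 3 (N38°E, 65 nmi): east 65 sin 38° = 40.02, north 65 cos 38° = 51.22
Summing: 95.18 nmi east, 58.30 nmi north → (95.18, 58.30).

(95.18, 58.30)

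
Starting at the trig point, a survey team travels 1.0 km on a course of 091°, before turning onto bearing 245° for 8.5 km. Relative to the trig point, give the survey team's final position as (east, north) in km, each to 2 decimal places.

Leg 1 (091°, 1.0 km): east 1.0 sin 91° = 1.00, north 1.0 cos 91° = -0.02
Leg 2 (245°, 8.5 km): east 8.5 sin 245° = -7.70, north 8.5 cos 245° = -3.59
Summing: -6.70 km east, -3.61 km north → (-6.70, -3.61).

(-6.70, -3.61)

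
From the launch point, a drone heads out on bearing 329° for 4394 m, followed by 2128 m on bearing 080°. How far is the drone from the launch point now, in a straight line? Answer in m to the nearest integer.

4139 m

Leg 1 (329°, 4394 m): east 4394 sin 329° = -2263.08, north 4394 cos 329° = 3766.39
Leg 2 (080°, 2128 m): east 2128 sin 80° = 2095.67, north 2128 cos 80° = 369.52
Net: -167.41 east, 4135.92 north. Distance = √((-167.41)² + (4135.92)²) = 4139.303 m.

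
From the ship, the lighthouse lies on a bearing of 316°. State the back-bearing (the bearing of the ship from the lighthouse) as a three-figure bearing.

136°

Back-bearing = 316° − 180° = 136°.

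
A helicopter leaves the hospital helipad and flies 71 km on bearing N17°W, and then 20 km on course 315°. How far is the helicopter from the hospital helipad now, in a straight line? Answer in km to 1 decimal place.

89.2 km

Leg 1 (N17°W, 71 km): east 71 sin 343° = -20.76, north 71 cos 343° = 67.90
Leg 2 (315°, 20 km): east 20 sin 315° = -14.14, north 20 cos 315° = 14.14
Net: -34.90 east, 82.04 north. Distance = √((-34.90)² + (82.04)²) = 89.155 km.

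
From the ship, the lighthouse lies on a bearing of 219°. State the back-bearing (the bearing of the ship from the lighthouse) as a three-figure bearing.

039°

Back-bearing = 219° − 180° = 039°.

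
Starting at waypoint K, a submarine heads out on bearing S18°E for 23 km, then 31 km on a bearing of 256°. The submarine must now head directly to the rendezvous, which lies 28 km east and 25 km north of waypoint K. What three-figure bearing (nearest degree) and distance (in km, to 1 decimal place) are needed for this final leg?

043°, 74.5 km

Leg 1 (S18°E, 23 km): east 23 sin 162° = 7.11, north 23 cos 162° = -21.87
Leg 2 (256°, 31 km): east 31 sin 256° = -30.08, north 31 cos 256° = -7.50
Current position: (-22.97, -29.37). Target: (28, 25). Remaining: Δeast = 50.97, Δnorth = 54.37.
Bearing = atan2(50.97, 54.37) mod 360° = 43.15°; distance = √((50.97)² + (54.37)²) = 74.529 km.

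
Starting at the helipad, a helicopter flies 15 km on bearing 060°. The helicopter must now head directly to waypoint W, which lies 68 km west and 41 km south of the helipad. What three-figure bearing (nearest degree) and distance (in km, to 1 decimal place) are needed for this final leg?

239°, 94.4 km

Leg 1 (060°, 15 km): east 15 sin 60° = 12.99, north 15 cos 60° = 7.50
Current position: (12.99, 7.50). Target: (-68, -41). Remaining: Δeast = -80.99, Δnorth = -48.50.
Bearing = atan2(-80.99, -48.50) mod 360° = 239.09°; distance = √((-80.99)² + (-48.50)²) = 94.402 km.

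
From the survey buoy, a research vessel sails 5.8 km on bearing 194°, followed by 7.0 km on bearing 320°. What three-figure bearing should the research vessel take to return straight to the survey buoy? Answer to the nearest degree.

087°

Leg 1 (194°, 5.8 km): east 5.8 sin 194° = -1.40, north 5.8 cos 194° = -5.63
Leg 2 (320°, 7.0 km): east 7.0 sin 320° = -4.50, north 7.0 cos 320° = 5.36
Net displacement: -5.90 east, -0.27 north. Direction back to start is (5.90, 0.27): bearing = atan2(5.90, 0.27) mod 360° = 87.43° ≈ 087°.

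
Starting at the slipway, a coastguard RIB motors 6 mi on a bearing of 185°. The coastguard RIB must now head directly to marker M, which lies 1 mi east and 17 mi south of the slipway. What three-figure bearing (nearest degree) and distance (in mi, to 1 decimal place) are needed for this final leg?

172°, 11.1 mi

Leg 1 (185°, 6 mi): east 6 sin 185° = -0.52, north 6 cos 185° = -5.98
Current position: (-0.52, -5.98). Target: (1, -17). Remaining: Δeast = 1.52, Δnorth = -11.02.
Bearing = atan2(1.52, -11.02) mod 360° = 172.13°; distance = √((1.52)² + (-11.02)²) = 11.128 mi.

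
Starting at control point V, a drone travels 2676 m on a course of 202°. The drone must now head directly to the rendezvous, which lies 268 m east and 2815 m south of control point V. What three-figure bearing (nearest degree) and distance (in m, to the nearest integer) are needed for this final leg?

105°, 1314 m

Leg 1 (202°, 2676 m): east 2676 sin 202° = -1002.45, north 2676 cos 202° = -2481.14
Current position: (-1002.45, -2481.14). Target: (268, -2815). Remaining: Δeast = 1270.45, Δnorth = -333.86.
Bearing = atan2(1270.45, -333.86) mod 360° = 104.72°; distance = √((1270.45)² + (-333.86)²) = 1313.581 m.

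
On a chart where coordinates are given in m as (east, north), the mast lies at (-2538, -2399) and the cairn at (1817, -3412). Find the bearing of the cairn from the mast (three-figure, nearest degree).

Δeast = 1817 − -2538 = 4355.00; Δnorth = -3412 − -2399 = -1013.00.
Bearing = atan2(Δeast, Δnorth) mod 360° = 103.09° ≈ 103°.

103°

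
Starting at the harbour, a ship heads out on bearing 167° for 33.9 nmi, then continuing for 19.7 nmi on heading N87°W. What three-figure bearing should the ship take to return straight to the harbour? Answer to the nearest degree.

021°

Leg 1 (167°, 33.9 nmi): east 33.9 sin 167° = 7.63, north 33.9 cos 167° = -33.03
Leg 2 (N87°W, 19.7 nmi): east 19.7 sin 273° = -19.67, north 19.7 cos 273° = 1.03
Net displacement: -12.05 east, -32.00 north. Direction back to start is (12.05, 32.00): bearing = atan2(12.05, 32.00) mod 360° = 20.63° ≈ 021°.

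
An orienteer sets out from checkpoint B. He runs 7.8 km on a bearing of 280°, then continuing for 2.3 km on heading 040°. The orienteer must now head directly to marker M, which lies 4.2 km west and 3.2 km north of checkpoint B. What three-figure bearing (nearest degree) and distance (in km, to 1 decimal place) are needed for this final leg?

Leg 1 (280°, 7.8 km): east 7.8 sin 280° = -7.68, north 7.8 cos 280° = 1.35
Leg 2 (040°, 2.3 km): east 2.3 sin 40° = 1.48, north 2.3 cos 40° = 1.76
Current position: (-6.20, 3.12). Target: (-4.2, 3.2). Remaining: Δeast = 2.00, Δnorth = 0.08.
Bearing = atan2(2.00, 0.08) mod 360° = 87.61°; distance = √((2.00)² + (0.08)²) = 2.005 km.

088°, 2.0 km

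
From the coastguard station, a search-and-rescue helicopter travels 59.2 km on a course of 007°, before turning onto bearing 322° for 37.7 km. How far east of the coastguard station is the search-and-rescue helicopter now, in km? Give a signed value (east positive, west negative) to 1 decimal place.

-16.0 km

Leg 1 (007°, 59.2 km): east 59.2 sin 7° = 7.21, north 59.2 cos 7° = 58.76
Leg 2 (322°, 37.7 km): east 37.7 sin 322° = -23.21, north 37.7 cos 322° = 29.71
Net east component: -16.00 km.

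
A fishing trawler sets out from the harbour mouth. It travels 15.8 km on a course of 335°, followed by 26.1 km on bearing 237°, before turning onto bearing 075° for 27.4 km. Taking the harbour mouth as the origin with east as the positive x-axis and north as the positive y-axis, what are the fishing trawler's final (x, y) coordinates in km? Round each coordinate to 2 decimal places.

(-2.10, 7.20)

Leg 1 (335°, 15.8 km): east 15.8 sin 335° = -6.68, north 15.8 cos 335° = 14.32
Leg 2 (237°, 26.1 km): east 26.1 sin 237° = -21.89, north 26.1 cos 237° = -14.22
Leg 3 (075°, 27.4 km): east 27.4 sin 75° = 26.47, north 27.4 cos 75° = 7.09
Summing: -2.10 km east, 7.20 km north → (-2.10, 7.20).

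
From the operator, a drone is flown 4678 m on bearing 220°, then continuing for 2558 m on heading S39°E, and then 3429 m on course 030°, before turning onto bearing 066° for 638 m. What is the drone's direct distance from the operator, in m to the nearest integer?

Leg 1 (220°, 4678 m): east 4678 sin 220° = -3006.96, north 4678 cos 220° = -3583.56
Leg 2 (S39°E, 2558 m): east 2558 sin 141° = 1609.80, north 2558 cos 141° = -1987.94
Leg 3 (030°, 3429 m): east 3429 sin 30° = 1714.50, north 3429 cos 30° = 2969.60
Leg 4 (066°, 638 m): east 638 sin 66° = 582.84, north 638 cos 66° = 259.50
Net: 900.18 east, -2342.40 north. Distance = √((900.18)² + (-2342.40)²) = 2509.412 m.

2509 m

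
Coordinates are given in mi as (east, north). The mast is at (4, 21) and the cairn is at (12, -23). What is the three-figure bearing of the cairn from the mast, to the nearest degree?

Δeast = 12 − 4 = 8.00; Δnorth = -23 − 21 = -44.00.
Bearing = atan2(Δeast, Δnorth) mod 360° = 169.70° ≈ 170°.

170°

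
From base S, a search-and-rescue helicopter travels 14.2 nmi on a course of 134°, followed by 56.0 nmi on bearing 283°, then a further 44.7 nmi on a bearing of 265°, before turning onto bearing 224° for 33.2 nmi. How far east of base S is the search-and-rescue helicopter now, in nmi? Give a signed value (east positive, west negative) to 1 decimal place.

Leg 1 (134°, 14.2 nmi): east 14.2 sin 134° = 10.21, north 14.2 cos 134° = -9.86
Leg 2 (283°, 56.0 nmi): east 56.0 sin 283° = -54.56, north 56.0 cos 283° = 12.60
Leg 3 (265°, 44.7 nmi): east 44.7 sin 265° = -44.53, north 44.7 cos 265° = -3.90
Leg 4 (224°, 33.2 nmi): east 33.2 sin 224° = -23.06, north 33.2 cos 224° = -23.88
Net east component: -111.94 nmi.

-111.9 nmi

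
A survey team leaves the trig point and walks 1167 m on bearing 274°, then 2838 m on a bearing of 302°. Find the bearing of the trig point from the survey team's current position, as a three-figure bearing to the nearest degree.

114°

Leg 1 (274°, 1167 m): east 1167 sin 274° = -1164.16, north 1167 cos 274° = 81.41
Leg 2 (302°, 2838 m): east 2838 sin 302° = -2406.76, north 2838 cos 302° = 1503.91
Net displacement: -3570.92 east, 1585.32 north. Direction back to start is (3570.92, -1585.32): bearing = atan2(3570.92, -1585.32) mod 360° = 113.94° ≈ 114°.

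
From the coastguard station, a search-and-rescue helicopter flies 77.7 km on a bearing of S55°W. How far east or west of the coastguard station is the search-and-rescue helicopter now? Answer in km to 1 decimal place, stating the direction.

Leg 1 (S55°W, 77.7 km): east 77.7 sin 235° = -63.65, north 77.7 cos 235° = -44.57
Net east component: -63.65 km.

63.6 km west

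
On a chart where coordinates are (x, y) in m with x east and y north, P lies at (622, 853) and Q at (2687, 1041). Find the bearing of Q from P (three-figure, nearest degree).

085°

Δeast = 2687 − 622 = 2065.00; Δnorth = 1041 − 853 = 188.00.
Bearing = atan2(Δeast, Δnorth) mod 360° = 84.80° ≈ 085°.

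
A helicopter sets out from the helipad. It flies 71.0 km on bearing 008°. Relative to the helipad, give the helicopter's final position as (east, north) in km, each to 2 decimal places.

Leg 1 (008°, 71.0 km): east 71.0 sin 8° = 9.88, north 71.0 cos 8° = 70.31
Summing: 9.88 km east, 70.31 km north → (9.88, 70.31).

(9.88, 70.31)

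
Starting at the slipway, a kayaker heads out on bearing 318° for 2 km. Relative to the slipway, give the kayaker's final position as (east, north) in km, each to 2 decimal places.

Leg 1 (318°, 2 km): east 2 sin 318° = -1.34, north 2 cos 318° = 1.49
Summing: -1.34 km east, 1.49 km north → (-1.34, 1.49).

(-1.34, 1.49)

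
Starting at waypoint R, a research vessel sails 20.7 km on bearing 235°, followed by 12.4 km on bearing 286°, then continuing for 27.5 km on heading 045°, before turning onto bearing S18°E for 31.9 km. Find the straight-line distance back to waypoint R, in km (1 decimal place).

19.4 km

Leg 1 (235°, 20.7 km): east 20.7 sin 235° = -16.96, north 20.7 cos 235° = -11.87
Leg 2 (286°, 12.4 km): east 12.4 sin 286° = -11.92, north 12.4 cos 286° = 3.42
Leg 3 (045°, 27.5 km): east 27.5 sin 45° = 19.45, north 27.5 cos 45° = 19.45
Leg 4 (S18°E, 31.9 km): east 31.9 sin 162° = 9.86, north 31.9 cos 162° = -30.34
Net: 0.43 east, -19.35 north. Distance = √((0.43)² + (-19.35)²) = 19.353 km.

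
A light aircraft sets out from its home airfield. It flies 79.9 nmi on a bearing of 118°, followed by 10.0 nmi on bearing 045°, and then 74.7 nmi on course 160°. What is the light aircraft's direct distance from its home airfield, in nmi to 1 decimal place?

144.1 nmi

Leg 1 (118°, 79.9 nmi): east 79.9 sin 118° = 70.55, north 79.9 cos 118° = -37.51
Leg 2 (045°, 10.0 nmi): east 10.0 sin 45° = 7.07, north 10.0 cos 45° = 7.07
Leg 3 (160°, 74.7 nmi): east 74.7 sin 160° = 25.55, north 74.7 cos 160° = -70.20
Net: 103.17 east, -100.63 north. Distance = √((103.17)² + (-100.63)²) = 144.121 nmi.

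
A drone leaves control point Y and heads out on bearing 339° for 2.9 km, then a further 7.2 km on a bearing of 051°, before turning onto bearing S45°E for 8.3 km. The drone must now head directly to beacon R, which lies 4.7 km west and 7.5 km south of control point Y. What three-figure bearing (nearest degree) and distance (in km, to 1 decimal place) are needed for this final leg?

Leg 1 (339°, 2.9 km): east 2.9 sin 339° = -1.04, north 2.9 cos 339° = 2.71
Leg 2 (051°, 7.2 km): east 7.2 sin 51° = 5.60, north 7.2 cos 51° = 4.53
Leg 3 (S45°E, 8.3 km): east 8.3 sin 135° = 5.87, north 8.3 cos 135° = -5.87
Current position: (10.43, 1.37). Target: (-4.7, -7.5). Remaining: Δeast = -15.13, Δnorth = -8.87.
Bearing = atan2(-15.13, -8.87) mod 360° = 239.61°; distance = √((-15.13)² + (-8.87)²) = 17.534 km.

240°, 17.5 km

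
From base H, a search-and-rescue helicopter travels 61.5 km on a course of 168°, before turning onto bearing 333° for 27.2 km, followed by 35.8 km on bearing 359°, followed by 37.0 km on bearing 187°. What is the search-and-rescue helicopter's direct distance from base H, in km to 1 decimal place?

37.1 km

Leg 1 (168°, 61.5 km): east 61.5 sin 168° = 12.79, north 61.5 cos 168° = -60.16
Leg 2 (333°, 27.2 km): east 27.2 sin 333° = -12.35, north 27.2 cos 333° = 24.24
Leg 3 (359°, 35.8 km): east 35.8 sin 359° = -0.62, north 35.8 cos 359° = 35.79
Leg 4 (187°, 37.0 km): east 37.0 sin 187° = -4.51, north 37.0 cos 187° = -36.72
Net: -4.70 east, -36.85 north. Distance = √((-4.70)² + (-36.85)²) = 37.148 km.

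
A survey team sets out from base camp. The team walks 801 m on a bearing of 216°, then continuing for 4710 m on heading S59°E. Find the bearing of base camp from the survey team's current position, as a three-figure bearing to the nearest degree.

Leg 1 (216°, 801 m): east 801 sin 216° = -470.82, north 801 cos 216° = -648.02
Leg 2 (S59°E, 4710 m): east 4710 sin 121° = 4037.26, north 4710 cos 121° = -2425.83
Net displacement: 3566.44 east, -3073.85 north. Direction back to start is (-3566.44, 3073.85): bearing = atan2(-3566.44, 3073.85) mod 360° = 310.76° ≈ 311°.

311°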